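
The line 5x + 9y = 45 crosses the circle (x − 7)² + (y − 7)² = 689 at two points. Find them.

(−18, 15) and (27, −10)

Express y = (45 − 5x)/9 and substitute into the circle:
106x² − 954x − 51516 = 0  ⟹  x² − 9x − 486 = 0
x = 27 or x = −18, giving (27, −10) and (−18, 15).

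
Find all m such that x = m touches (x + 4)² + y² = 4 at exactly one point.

m = −6 or m = −2

For a tangent, require d(centre, line) = r = 2.
|1·(−4) + 0·0 − m| / √1 = 2
|m − (−4)| = 2, so m = −2 or m = −6.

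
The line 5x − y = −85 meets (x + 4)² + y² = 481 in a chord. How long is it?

7√26

Centre (−4, 0), r² = 481. Perpendicular distance d from centre to line = |65| / √26 = 65/√26.
Half the chord is √(r² − d²) = √(637/2), so the full chord is 7√26.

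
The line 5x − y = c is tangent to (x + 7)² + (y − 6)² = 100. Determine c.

c = −41 ± 10√26

The line touches the circle iff its distance from (−7, 6) is 10:
|5·(−7) − 1·6 − c| / √26 = 10
|c − (−41)| = 10√26.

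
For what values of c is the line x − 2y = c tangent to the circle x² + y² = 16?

c = ±4√5

Tangency holds when the distance from the centre (0, 0) to the line equals the radius 4:
|1·0 − 2·0 − c| / √5 = 4
|c| = 4√5.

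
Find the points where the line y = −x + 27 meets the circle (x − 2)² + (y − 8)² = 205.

(5, 22) and (16, 11)

From the line, y = −x + 27. Substituting:
2x² − 42x + 160 = 0  ⟹  x² − 21x + 80 = 0
x = 16 or x = 5, giving (16, 11) and (5, 22).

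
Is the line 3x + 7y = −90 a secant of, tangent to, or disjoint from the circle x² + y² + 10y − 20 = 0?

disjoint

Substituting the line into the circle gives 58x² + 330x + 820 = 0.
Δ = 108900 − 190240 = −81340.
No real roots: the line does not meet the circle.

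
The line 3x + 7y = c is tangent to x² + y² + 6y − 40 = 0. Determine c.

c = −21 ± 7√58

For a tangent, require d(centre, line) = r = 7.
|3·0 + 7·(−3) − c| / √58 = 7
|c − (−21)| = 7√58.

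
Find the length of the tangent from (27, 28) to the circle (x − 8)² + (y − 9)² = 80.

√642

The centre is (8, 9) and r = 4√5. The square of the distance from P to the centre is 361 + 361 = 722.
The tangent meets the radius at right angles, so tangent² = |PO|² − r² = 722 − 80 = 642.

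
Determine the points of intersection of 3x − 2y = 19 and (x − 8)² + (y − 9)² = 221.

(3, −5) and (19, 19)

From the line, y = (−19 + 3x)/2. Substituting:
13x² − 286x + 741 = 0  ⟹  x² − 22x + 57 = 0
x = 19 or x = 3, giving (19, 19) and (3, −5).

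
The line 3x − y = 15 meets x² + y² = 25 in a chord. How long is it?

The distance from (0, 0) to the line is 15/√10, and r² = 25.
Chord = 2√(r² − d²) = 2·√(5/2) = √10.

√10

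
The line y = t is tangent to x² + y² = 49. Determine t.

Tangency holds when the distance from the centre (0, 0) to the line equals the radius 7:
|0·0 + 1·0 − t| / √1 = 7
|t| = 7, so t = 7 or t = −7.

t = −7 or t = 7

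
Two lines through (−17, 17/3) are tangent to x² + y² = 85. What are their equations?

2x − 9y = −85 and 7x + 6y = −85

Let a tangent through (−17, 17/3) have slope m. Its distance from (0, 0) must equal √85:
(17m − (−17/3))² = 85(m² + 1)
54m² + 51m − 14 = 0, so m = 2/9 or m = −7/6.
With m = 2/9: 2x − 9y = −85. With m = −7/6: 7x + 6y = −85.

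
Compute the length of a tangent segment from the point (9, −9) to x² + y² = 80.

√82

Centre (0, 0), r² = 80. |PO|² = (9)² + (−9)² = 162.
By the tangent–radius right angle, tangent length = √(|PO|² − r²) = √82.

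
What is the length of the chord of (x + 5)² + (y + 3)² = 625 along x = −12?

48

Centre (−5, −3), r² = 625. Perpendicular distance d from centre to line = |7| / √1 = 7.
Half the chord is √(r² − d²) = √(576), so the full chord is 48.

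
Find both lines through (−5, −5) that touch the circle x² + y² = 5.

x − 2y = 5 and 2x − y = −5

A line y − (−5) = m(x − (−5)) is tangent when its distance from (0, 0) is √5:
(5m − (5))² = 5(m² + 1)
2m² − 5m + 2 = 0, so m = 1/2 or m = 2.
Through (−5, −5) these give x − 2y = 5 and 2x − y = −5.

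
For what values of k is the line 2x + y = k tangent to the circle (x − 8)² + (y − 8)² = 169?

Tangency holds when the distance from the centre (8, 8) to the line equals the radius 13:
|2·8 + 1·8 − k| / √5 = 13
|k − (24)| = 13√5.

k = 24 ± 13√5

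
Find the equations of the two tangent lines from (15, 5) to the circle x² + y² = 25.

y = 5 and 3x − 4y = 25

A line y − (5) = m(x − (15)) is tangent when its distance from (0, 0) is 5:
[m·(−15) − (−5)]² = 25(m² + 1)
4m² − 3m = 0, so m = 0 or m = 3/4.
Through (15, 5) these give y = 5 and 3x − 4y = 25.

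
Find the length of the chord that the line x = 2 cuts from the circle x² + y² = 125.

Centre (0, 0), r² = 125. Perpendicular distance d from centre to line = |−2| / √1 = 2.
Half the chord is √(r² − d²) = √(121), so the full chord is 22.

22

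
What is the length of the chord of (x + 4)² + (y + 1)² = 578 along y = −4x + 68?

6√17

From the line, y = −4x + 68. Substituting:
17x² − 544x + 4199 = 0  ⟹  x² − 32x + 247 = 0
x = 19 or x = 13, giving (19, −8) and (13, 16).
Chord length = distance between (19, −8) and (13, 16) = √612 = 6√17.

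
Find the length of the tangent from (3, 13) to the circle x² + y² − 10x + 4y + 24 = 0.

Centre (5, −2), r² = 5. |PO|² = (−2)² + (15)² = 229.
Power of the point: PT² = |PO|² − r² = 224, so PT = 4√14.

4√14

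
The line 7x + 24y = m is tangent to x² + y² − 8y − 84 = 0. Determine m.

m = −154 or m = 346

The line touches the circle iff its distance from (0, 4) is 10:
|7·0 + 24·4 − m| / √625 = 10
|m − (96)| = 10·25, so m = 346 or m = −154.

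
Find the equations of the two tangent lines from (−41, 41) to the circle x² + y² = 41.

5x + 4y = −41 and 4x + 5y = 41

A line y − (41) = m(x − (−41)) is tangent when its distance from (0, 0) is √41:
(41m − (−41))² = 41(m² + 1)
20m² + 41m + 20 = 0, so m = −5/4 or m = −4/5.
With m = −5/4: 5x + 4y = −41. With m = −4/5: 4x + 5y = 41.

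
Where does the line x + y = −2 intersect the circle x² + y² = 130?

(−9, 7) and (7, −9)

Substitute y = −x − 2:
2x² + 4x − 126 = 0  ⟹  x² + 2x − 63 = 0
x = 7 or x = −9, giving (7, −9) and (−9, 7).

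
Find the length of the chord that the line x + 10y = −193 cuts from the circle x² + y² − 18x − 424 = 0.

2√101

Substitute y = (−193 − x)/10:
101x² − 1414x − 5151 = 0  ⟹  x² − 14x − 51 = 0
x = 17 or x = −3, giving (17, −21) and (−3, −19).
Chord length = distance between (17, −21) and (−3, −19) = √404 = 2√101.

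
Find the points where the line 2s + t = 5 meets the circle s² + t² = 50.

(−1, 7) and (5, −5)

Express t = −2s + 5 and substitute into the circle:
5s² − 20s − 25 = 0  ⟹  s² − 4s − 5 = 0
s = 5 or s = −1, giving (5, −5) and (−1, 7).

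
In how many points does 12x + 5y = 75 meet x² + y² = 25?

d² = (12·0 + 5·0 − (75))²/169 = 5625/169; r² = 25.
Since d² > r², the line lies outside the circle.

0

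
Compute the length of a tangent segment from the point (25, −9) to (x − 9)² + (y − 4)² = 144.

√281

With centre O = (9, 4), |OP|² = 425 and r² = 144.
The tangent meets the radius at right angles, so tangent² = |PO|² − r² = 425 − 144 = 281.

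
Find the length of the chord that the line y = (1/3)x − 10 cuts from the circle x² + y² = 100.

Centre (0, 0), r² = 100. Perpendicular distance d from centre to line = |−30| / √10 = 30/√10.
Chord = 2√(r² − d²) = 2·√(10) = 2√10.

2√10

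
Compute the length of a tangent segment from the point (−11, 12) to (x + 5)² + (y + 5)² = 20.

With centre O = (−5, −5), |OP|² = 325 and r² = 20.
Power of the point: PT² = |PO|² − r² = 305, so PT = √305.

√305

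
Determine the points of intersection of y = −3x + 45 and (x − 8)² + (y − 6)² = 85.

Substitute y = −3x + 45:
10x² − 250x + 1500 = 0  ⟹  x² − 25x + 150 = 0
x = 15 or x = 10, giving (15, 0) and (10, 15).

(10, 15) and (15, 0)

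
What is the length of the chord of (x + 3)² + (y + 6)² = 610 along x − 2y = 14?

Centre (−3, −6), r² = 610. Perpendicular distance d from centre to line = |−5| / √5 = 5/√5.
Half the chord is √(r² − d²) = √(605), so the full chord is 22√5.

22√5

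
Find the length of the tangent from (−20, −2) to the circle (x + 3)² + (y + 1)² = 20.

3√30

Centre (−3, −1), r² = 20. |PO|² = (−17)² + (−1)² = 290.
By the tangent–radius right angle, tangent length = √(|PO|² − r²) = √270 = 3√30.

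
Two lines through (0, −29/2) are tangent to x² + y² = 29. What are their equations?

Let a tangent through (0, −29/2) have slope m. Its distance from (0, 0) must equal √29:
(0m − (29/2))² = 29(m² + 1)
4m² − 25 = 0, so m = −5/2 or m = 5/2.
Through (0, −29/2) these give 5x + 2y = −29 and 5x − 2y = 29.

5x + 2y = −29 and 5x − 2y = 29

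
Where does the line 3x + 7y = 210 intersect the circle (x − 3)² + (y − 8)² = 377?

(7, 27) and (14, 24)

From the line, y = (210 − 3x)/7. Substituting:
58x² − 1218x + 5684 = 0  ⟹  x² − 21x + 98 = 0
x = 14 or x = 7, giving (14, 24) and (7, 27).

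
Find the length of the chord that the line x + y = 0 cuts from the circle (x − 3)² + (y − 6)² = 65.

Substitute y = −x:
2x² + 6x − 20 = 0  ⟹  x² + 3x − 10 = 0
x = 2 or x = −5, giving (2, −2) and (−5, 5).
Chord length = distance between (2, −2) and (−5, 5) = √98 = 7√2.

7√2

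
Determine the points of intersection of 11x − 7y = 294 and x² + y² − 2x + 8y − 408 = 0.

(14, −20) and (21, −9)

Substitute y = (−294 + 11x)/7:
170x² − 5950x + 49980 = 0  ⟹  x² − 35x + 294 = 0
x = 21 or x = 14, giving (21, −9) and (14, −20).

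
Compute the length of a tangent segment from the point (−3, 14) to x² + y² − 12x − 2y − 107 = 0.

The centre is (6, 1) and r = 12. The square of the distance from P to the centre is 81 + 169 = 250.
The tangent meets the radius at right angles, so tangent² = |PO|² − r² = 250 − 144 = 106.

√106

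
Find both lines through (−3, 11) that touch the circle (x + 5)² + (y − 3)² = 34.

Let a tangent through (−3, 11) have slope m. Its distance from (−5, 3) must equal √34:
(−2m − (−8))² = 34(m² + 1)
15m² + 16m − 15 = 0, so m = −5/3 or m = 3/5.
Through (−3, 11) these give 5x + 3y = 18 and 3x − 5y = −64.

5x + 3y = 18 and 3x − 5y = −64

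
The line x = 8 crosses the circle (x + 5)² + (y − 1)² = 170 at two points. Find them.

(8, 0) and (8, 2)

The line gives x = 8. Substituting into the circle:
y² − 2y = 0
y = 2 or y = 0, giving (8, 2) and (8, 0).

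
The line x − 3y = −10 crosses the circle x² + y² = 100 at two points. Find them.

(−10, 0) and (8, 6)

Express y = (10 + x)/3 and substitute into the circle:
10x² + 20x − 800 = 0  ⟹  x² + 2x − 80 = 0
x = 8 or x = −10, giving (8, 6) and (−10, 0).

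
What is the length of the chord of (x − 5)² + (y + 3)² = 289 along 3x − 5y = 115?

3√34

The distance from (5, −3) to the line is 85/√34, and r² = 289.
Chord = 2√(r² − d²) = 2·√(153/2) = 3√34.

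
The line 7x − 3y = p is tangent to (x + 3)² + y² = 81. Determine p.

For a tangent, require d(centre, line) = r = 9.
|7·(−3) − 3·0 − p| / √58 = 9
|p − (−21)| = 9√58.

p = −21 ± 9√58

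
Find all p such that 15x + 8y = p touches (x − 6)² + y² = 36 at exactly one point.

p = −12 or p = 192

For a tangent, require d(centre, line) = r = 6.
|15·6 + 8·0 − p| / √289 = 6
|p − (90)| = 6·17, so p = 192 or p = −12.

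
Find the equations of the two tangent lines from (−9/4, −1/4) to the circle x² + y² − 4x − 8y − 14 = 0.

5x + 3y = −12 and 3x + 5y = −8

Let a tangent through (−9/4, −1/4) have slope m. Its distance from (2, 4) must equal √34:
[m·(17/4) − (17/4)]² = 34(m² + 1)
15m² + 34m + 15 = 0, so m = −5/3 or m = −3/5.
Through (−9/4, −1/4) these give 5x + 3y = −12 and 3x + 5y = −8.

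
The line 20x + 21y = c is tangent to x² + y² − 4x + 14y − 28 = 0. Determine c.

Tangency holds when the distance from the centre (2, −7) to the line equals the radius 9:
|20·2 + 21·(−7) − c| / √841 = 9
|c − (−107)| = 9·29, so c = 154 or c = −368.

c = −368 or c = 154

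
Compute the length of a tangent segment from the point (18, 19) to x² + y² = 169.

The centre is (0, 0) and r = 13. The square of the distance from P to the centre is 324 + 361 = 685.
Power of the point: PT² = |PO|² − r² = 516, so PT = 2√129.

2√129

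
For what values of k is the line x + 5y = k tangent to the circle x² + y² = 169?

For a tangent, require d(centre, line) = r = 13.
|1·0 + 5·0 − k| / √26 = 13
|k| = 13√26.

k = ±13√26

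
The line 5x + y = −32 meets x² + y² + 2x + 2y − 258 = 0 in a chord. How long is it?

Centre (−1, −1), r² = 260. Perpendicular distance d from centre to line = |26| / √26 = 26/√26.
Chord = 2√(r² − d²) = 2·√(234) = 6√26.

6√26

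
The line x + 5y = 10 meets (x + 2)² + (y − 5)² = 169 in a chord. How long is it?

5√26

From the line, y = (10 − x)/5. Substituting:
26x² + 130x − 3900 = 0  ⟹  x² + 5x − 150 = 0
x = 10 or x = −15, giving (10, 0) and (−15, 5).
|(10, 0) − (−15, 5)| = √((25)² + (−5)²) = 5√26.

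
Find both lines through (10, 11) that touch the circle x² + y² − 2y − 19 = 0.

A line y − (11) = m(x − (10)) is tangent when its distance from (0, 1) is 2√5:
(−10m − (−10))² = 20(m² + 1)
2m² − 5m + 2 = 0, so m = 1/2 or m = 2.
Through (10, 11) these give x − 2y = −12 and 2x − y = 9.

x − 2y = −12 and 2x − y = 9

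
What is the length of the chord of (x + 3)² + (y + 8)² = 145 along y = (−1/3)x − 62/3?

The distance from (−3, −8) to the line is 35/√10, and r² = 145.
Half the chord is √(r² − d²) = √(45/2), so the full chord is 3√10.

3√10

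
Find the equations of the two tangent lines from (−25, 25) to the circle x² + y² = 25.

3x + 4y = 25 and 4x + 3y = −25

Let a tangent through (−25, 25) have slope m. Its distance from (0, 0) must equal 5:
[m·(25) − (−25)]² = 25(m² + 1)
12m² + 25m + 12 = 0, so m = −3/4 or m = −4/3.
Through (−25, 25) these give 3x + 4y = 25 and 4x + 3y = −25.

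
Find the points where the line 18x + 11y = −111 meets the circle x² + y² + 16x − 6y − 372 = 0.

From the line, y = (−111 − 18x)/11. Substituting:
445x² + 7120x − 25365 = 0  ⟹  x² + 16x − 57 = 0
x = 3 or x = −19, giving (3, −15) and (−19, 21).

(−19, 21) and (3, −15)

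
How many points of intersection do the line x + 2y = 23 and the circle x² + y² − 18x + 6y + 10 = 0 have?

1

Centre (9, −3), r² = 80. Distance² from centre to line = (−20)²/5 = 80.
Since d² = r², the line is tangent.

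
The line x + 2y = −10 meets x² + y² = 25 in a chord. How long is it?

Centre (0, 0), r² = 25. Perpendicular distance d from centre to line = |10| / √5 = 10/√5.
Chord = 2√(r² − d²) = 2·√(5) = 2√5.

2√5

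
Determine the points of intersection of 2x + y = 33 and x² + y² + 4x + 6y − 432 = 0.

(9, 15) and (19, −5)

Express y = −2x + 33 and substitute into the circle:
5x² − 140x + 855 = 0  ⟹  x² − 28x + 171 = 0
x = 19 or x = 9, giving (19, −5) and (9, 15).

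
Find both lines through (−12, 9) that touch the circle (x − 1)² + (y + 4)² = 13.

3x + 2y = −18 and 2x + 3y = 3

A line y − (9) = m(x − (−12)) is tangent when its distance from (1, −4) is √13:
[m·(13) − (−13)]² = 13(m² + 1)
6m² + 13m + 6 = 0, so m = −3/2 or m = −2/3.
With m = −3/2: 3x + 2y = −18. With m = −2/3: 2x + 3y = 3.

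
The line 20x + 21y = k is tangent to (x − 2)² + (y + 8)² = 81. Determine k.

k = −389 or k = 133

The line touches the circle iff its distance from (2, −8) is 9:
|20·2 + 21·(−8) − k| / √841 = 9
|k − (−128)| = 9·29, so k = 133 or k = −389.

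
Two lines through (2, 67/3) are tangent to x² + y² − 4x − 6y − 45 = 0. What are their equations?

Let a tangent through (2, 67/3) have slope m. Its distance from (2, 3) must equal √58:
[m·(0) − (−58/3)]² = 58(m² + 1)
9m² − 49 = 0, so m = 7/3 or m = −7/3.
Through (2, 67/3) these give 7x − 3y = −53 and 7x + 3y = 81.

7x − 3y = −53 and 7x + 3y = 81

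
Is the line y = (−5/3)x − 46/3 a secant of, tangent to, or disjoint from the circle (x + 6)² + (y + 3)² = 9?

secant

Substituting the line into the circle gives 34x² + 478x + 1612 = 0.
Discriminant = (478)² − 4·34·(1612) = 9252 > 0.
Two real roots: the line is a secant.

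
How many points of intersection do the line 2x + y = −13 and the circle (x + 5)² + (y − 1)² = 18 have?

Substituting the line into the circle gives 5x² + 66x + 203 = 0.
Discriminant = (66)² − 4·5·(203) = 296 > 0.
Two real roots: the line is a secant.

2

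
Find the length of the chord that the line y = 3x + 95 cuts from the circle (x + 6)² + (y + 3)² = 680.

4√10

The distance from (−6, −3) to the line is 80/√10, and r² = 680.
Chord = 2√(r² − d²) = 2·√(40) = 4√10.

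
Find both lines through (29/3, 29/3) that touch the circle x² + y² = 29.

2x − 5y = −29 and 5x − 2y = 29

Write the tangent as mx − y + (29/3 − m·(29/3)) = 0 and set its distance from the centre to √29:
[m·(−29/3) − (−29/3)]² = 29(m² + 1)
10m² − 29m + 10 = 0, so m = 2/5 or m = 5/2.
Through (29/3, 29/3) these give 2x − 5y = −29 and 5x − 2y = 29.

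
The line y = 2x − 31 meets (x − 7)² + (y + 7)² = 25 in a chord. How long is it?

Substitute y = 2x − 31:
5x² − 110x + 600 = 0  ⟹  x² − 22x + 120 = 0
x = 12 or x = 10, giving (12, −7) and (10, −11).
Chord length = distance between (12, −7) and (10, −11) = √20 = 2√5.

2√5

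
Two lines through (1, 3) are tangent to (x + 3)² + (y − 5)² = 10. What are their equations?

Let a tangent through (1, 3) have slope m. Its distance from (−3, 5) must equal √10:
[m·(−4) − (2)]² = 10(m² + 1)
3m² + 8m − 3 = 0, so m = −3 or m = 1/3.
Through (1, 3) these give 3x + y = 6 and x − 3y = −8.

3x + y = 6 and x − 3y = −8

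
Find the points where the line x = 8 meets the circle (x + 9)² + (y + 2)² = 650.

The line gives x = 8. Substituting into the circle:
y² + 4y − 357 = 0
y = 17 or y = −21, giving (8, 17) and (8, −21).

(8, −21) and (8, 17)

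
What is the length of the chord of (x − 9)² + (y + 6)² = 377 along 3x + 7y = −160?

√58

Express y = (−160 − 3x)/7 and substitute into the circle:
58x² − 174x − 580 = 0  ⟹  x² − 3x − 10 = 0
x = 5 or x = −2, giving (5, −25) and (−2, −22).
Chord length = distance between (5, −25) and (−2, −22) = √58 = √58.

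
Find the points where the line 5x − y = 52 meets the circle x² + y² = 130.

(9, −7) and (11, 3)

Substitute y = 5x − 52:
26x² − 520x + 2574 = 0  ⟹  x² − 20x + 99 = 0
x = 11 or x = 9, giving (11, 3) and (9, −7).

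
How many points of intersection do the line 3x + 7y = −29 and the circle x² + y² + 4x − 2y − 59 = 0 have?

2

Centre (−2, 1), r² = 64. Distance² from centre to line = (30)²/58 = 450/29.
Since d² < r², the line cuts the circle twice.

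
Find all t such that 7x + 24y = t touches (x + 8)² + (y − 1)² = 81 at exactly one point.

t = −257 or t = 193

The line touches the circle iff its distance from (−8, 1) is 9:
|7·(−8) + 24·1 − t| / √625 = 9
|t − (−32)| = 9·25, so t = 193 or t = −257.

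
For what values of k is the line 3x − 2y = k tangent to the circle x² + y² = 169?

k = ±13√13

The line touches the circle iff its distance from (0, 0) is 13:
|3·0 − 2·0 − k| / √13 = 13
|k| = 13√13.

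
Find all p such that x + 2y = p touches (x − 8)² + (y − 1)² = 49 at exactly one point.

p = 10 ± 7√5

Tangency holds when the distance from the centre (8, 1) to the line equals the radius 7:
|1·8 + 2·1 − p| / √5 = 7
|p − (10)| = 7√5.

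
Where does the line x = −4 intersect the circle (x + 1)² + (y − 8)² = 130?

The line gives x = −4. Substituting into the circle:
y² − 16y − 57 = 0
y = 19 or y = −3, giving (−4, 19) and (−4, −3).

(−4, −3) and (−4, 19)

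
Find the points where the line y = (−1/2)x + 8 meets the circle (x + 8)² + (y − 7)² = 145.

(−16, 16) and (4, 6)

From the line, y = (16 − x)/2. Substituting:
5x² + 60x − 320 = 0  ⟹  x² + 12x − 64 = 0
x = 4 or x = −16, giving (4, 6) and (−16, 16).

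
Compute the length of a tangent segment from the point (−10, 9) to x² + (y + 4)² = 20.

√249

The centre is (0, −4) and r = 2√5. The square of the distance from P to the centre is 100 + 169 = 269.
By the tangent–radius right angle, tangent length = √(|PO|² − r²) = √249.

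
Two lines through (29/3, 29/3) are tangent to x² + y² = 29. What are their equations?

Let a tangent through (29/3, 29/3) have slope m. Its distance from (0, 0) must equal √29:
(−29/3m − (−29/3))² = 29(m² + 1)
10m² − 29m + 10 = 0, so m = 2/5 or m = 5/2.
Through (29/3, 29/3) these give 2x − 5y = −29 and 5x − 2y = 29.

2x − 5y = −29 and 5x − 2y = 29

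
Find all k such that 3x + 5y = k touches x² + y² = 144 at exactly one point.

k = ±12√34

For a tangent, require d(centre, line) = r = 12.
|3·0 + 5·0 − k| / √34 = 12
|k| = 12√34.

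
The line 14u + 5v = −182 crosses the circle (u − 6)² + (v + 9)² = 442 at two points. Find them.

From the line, v = (−182 − 14u)/5. Substituting:
221u² + 3536u + 8619 = 0  ⟹  u² + 16u + 39 = 0
u = −3 or u = −13, giving (−3, −28) and (−13, 0).

(−13, 0) and (−3, −28)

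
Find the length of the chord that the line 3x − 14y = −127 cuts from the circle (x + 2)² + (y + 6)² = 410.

2√205

The distance from (−2, −6) to the line is 205/√205, and r² = 410.
Chord = 2√(r² − d²) = 2·√(205) = 2√205.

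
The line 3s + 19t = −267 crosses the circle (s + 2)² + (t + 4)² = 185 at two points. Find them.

(−13, −12) and (6, −15)

Substitute t = (−267 − 3s)/19:
370s² + 2590s − 28860 = 0  ⟹  s² + 7s − 78 = 0
s = 6 or s = −13, giving (6, −15) and (−13, −12).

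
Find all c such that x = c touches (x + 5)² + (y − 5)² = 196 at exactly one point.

Tangency holds when the distance from the centre (−5, 5) to the line equals the radius 14:
|1·(−5) + 0·5 − c| / √1 = 14
|c − (−5)| = 14, so c = 9 or c = −19.

c = −19 or c = 9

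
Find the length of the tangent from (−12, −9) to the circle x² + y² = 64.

Centre (0, 0), r² = 64. |PO|² = (−12)² + (−9)² = 225.
Power of the point: PT² = |PO|² − r² = 161, so PT = √161.

√161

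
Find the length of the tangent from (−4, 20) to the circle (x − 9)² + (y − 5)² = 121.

√273

With centre O = (9, 5), |OP|² = 394 and r² = 121.
Power of the point: PT² = |PO|² − r² = 273, so PT = √273.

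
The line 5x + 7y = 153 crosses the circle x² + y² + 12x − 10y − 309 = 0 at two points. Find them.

(−3, 24) and (11, 14)

From the line, y = (153 − 5x)/7. Substituting:
74x² − 592x − 2442 = 0  ⟹  x² − 8x − 33 = 0
x = 11 or x = −3, giving (11, 14) and (−3, 24).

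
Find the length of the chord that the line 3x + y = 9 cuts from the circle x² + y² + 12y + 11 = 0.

The distance from (0, −6) to the line is 15/√10, and r² = 25.
Chord = 2√(r² − d²) = 2·√(5/2) = √10.

√10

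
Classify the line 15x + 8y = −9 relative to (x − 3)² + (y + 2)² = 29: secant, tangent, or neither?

Substituting the line into the circle gives 289x² − 594x − 1231 = 0.
Discriminant = (−594)² − 4·289·(−1231) = 1775872 > 0.
Two real roots: the line is a secant.

secant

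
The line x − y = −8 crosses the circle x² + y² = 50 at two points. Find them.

Substitute y = x + 8:
2x² + 16x + 14 = 0  ⟹  x² + 8x + 7 = 0
x = −1 or x = −7, giving (−1, 7) and (−7, 1).

(−7, 1) and (−1, 7)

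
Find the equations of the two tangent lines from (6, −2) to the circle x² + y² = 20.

x − 2y = 10 and 2x + y = 10

A line y − (−2) = m(x − (6)) is tangent when its distance from (0, 0) is 2√5:
[m·(−6) − (2)]² = 20(m² + 1)
2m² + 3m − 2 = 0, so m = 1/2 or m = −2.
Through (6, −2) these give x − 2y = 10 and 2x + y = 10.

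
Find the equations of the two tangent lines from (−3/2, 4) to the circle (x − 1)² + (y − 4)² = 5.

2x + y = 1 and 2x − y = −7

Write the tangent as mx − y + (4 − m·(−3/2)) = 0 and set its distance from the centre to √5:
(5/2m − (0))² = 5(m² + 1)
m² − 4 = 0, so m = −2 or m = 2.
With m = −2: 2x + y = 1. With m = 2: 2x − y = −7.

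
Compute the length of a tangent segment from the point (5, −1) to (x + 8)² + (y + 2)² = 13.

√157

Centre (−8, −2), r² = 13. |PO|² = (13)² + (1)² = 170.
By the tangent–radius right angle, tangent length = √(|PO|² − r²) = √157.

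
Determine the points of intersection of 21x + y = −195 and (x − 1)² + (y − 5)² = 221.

From the line, y = −21x − 195. Substituting:
442x² + 8398x + 39780 = 0  ⟹  x² + 19x + 90 = 0
x = −9 or x = −10, giving (−9, −6) and (−10, 15).

(−10, 15) and (−9, −6)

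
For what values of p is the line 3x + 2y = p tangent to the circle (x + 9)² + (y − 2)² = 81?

For a tangent, require d(centre, line) = r = 9.
|3·(−9) + 2·2 − p| / √13 = 9
|p − (−23)| = 9√13.

p = −23 ± 9√13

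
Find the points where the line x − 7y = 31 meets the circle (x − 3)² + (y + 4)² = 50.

(−4, −5) and (10, −3)

Express y = (−31 + x)/7 and substitute into the circle:
50x² − 300x − 2000 = 0  ⟹  x² − 6x − 40 = 0
x = 10 or x = −4, giving (10, −3) and (−4, −5).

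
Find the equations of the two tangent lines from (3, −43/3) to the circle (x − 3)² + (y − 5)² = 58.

Let a tangent through (3, −43/3) have slope m. Its distance from (3, 5) must equal √58:
(0m − (58/3))² = 58(m² + 1)
9m² − 49 = 0, so m = 7/3 or m = −7/3.
With m = 7/3: 7x − 3y = 64. With m = −7/3: 7x + 3y = −22.

7x − 3y = 64 and 7x + 3y = −22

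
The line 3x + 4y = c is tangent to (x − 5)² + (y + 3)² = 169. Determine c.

c = −62 or c = 68

Tangency holds when the distance from the centre (5, −3) to the line equals the radius 13:
|3·5 + 4·(−3) − c| / √25 = 13
|c − (3)| = 13·5, so c = 68 or c = −62.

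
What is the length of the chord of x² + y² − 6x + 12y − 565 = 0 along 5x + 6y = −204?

The distance from (3, −6) to the line is 183/√61, and r² = 610.
Chord = 2√(r² − d²) = 2·√(61) = 2√61.

2√61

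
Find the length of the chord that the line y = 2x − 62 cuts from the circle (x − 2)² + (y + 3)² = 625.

4√5

Express y = 2x − 62 and substitute into the circle:
5x² − 240x + 2860 = 0  ⟹  x² − 48x + 572 = 0
x = 26 or x = 22, giving (26, −10) and (22, −18).
Chord length = distance between (26, −10) and (22, −18) = √80 = 4√5.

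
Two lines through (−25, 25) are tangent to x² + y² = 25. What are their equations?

A line y − (25) = m(x − (−25)) is tangent when its distance from (0, 0) is 5:
[m·(25) − (−25)]² = 25(m² + 1)
12m² + 25m + 12 = 0, so m = −3/4 or m = −4/3.
Through (−25, 25) these give 3x + 4y = 25 and 4x + 3y = −25.

3x + 4y = 25 and 4x + 3y = −25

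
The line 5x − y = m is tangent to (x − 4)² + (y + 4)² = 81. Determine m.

m = 24 ± 9√26

Tangency holds when the distance from the centre (4, −4) to the line equals the radius 9:
|5·4 − 1·(−4) − m| / √26 = 9
|m − (24)| = 9√26.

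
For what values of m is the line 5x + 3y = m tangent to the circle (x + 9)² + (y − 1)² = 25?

m = −42 ± 5√34

For a tangent, require d(centre, line) = r = 5.
|5·(−9) + 3·1 − m| / √34 = 5
|m − (−42)| = 5√34.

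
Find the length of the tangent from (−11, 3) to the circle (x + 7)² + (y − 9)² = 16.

6

With centre O = (−7, 9), |OP|² = 52 and r² = 16.
The tangent meets the radius at right angles, so tangent² = |PO|² − r² = 52 − 16 = 36.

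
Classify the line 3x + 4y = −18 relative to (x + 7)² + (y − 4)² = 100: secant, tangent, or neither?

Centre (−7, 4), r² = 100. Distance² from centre to line = (13)²/25 = 169/25.
Since d² < r², the line cuts the circle twice.

secant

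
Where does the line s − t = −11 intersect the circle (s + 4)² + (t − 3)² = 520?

From the line, t = s + 11. Substituting:
2s² + 24s − 440 = 0  ⟹  s² + 12s − 220 = 0
s = 10 or s = −22, giving (10, 21) and (−22, −11).

(−22, −11) and (10, 21)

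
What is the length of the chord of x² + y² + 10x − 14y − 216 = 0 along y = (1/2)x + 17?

Substitute y = (34 + x)/2:
5x² + 80x − 660 = 0  ⟹  x² + 16x − 132 = 0
x = 6 or x = −22, giving (6, 20) and (−22, 6).
|(6, 20) − (−22, 6)| = √((28)² + (14)²) = 14√5.

14√5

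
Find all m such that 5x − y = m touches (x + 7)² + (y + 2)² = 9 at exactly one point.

For a tangent, require d(centre, line) = r = 3.
|5·(−7) − 1·(−2) − m| / √26 = 3
|m − (−33)| = 3√26.

m = −33 ± 3√26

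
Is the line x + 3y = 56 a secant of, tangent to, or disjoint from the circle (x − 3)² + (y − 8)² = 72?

disjoint

d² = (1·3 + 3·8 − (56))²/10 = 841/10; r² = 72.
Since d² > r², the line lies outside the circle.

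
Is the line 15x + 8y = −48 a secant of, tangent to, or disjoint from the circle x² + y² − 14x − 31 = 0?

Substituting the line into the circle gives 289x² + 544x + 320 = 0.
Δ = 295936 − 369920 = −73984.
No real roots: the line does not meet the circle.

disjoint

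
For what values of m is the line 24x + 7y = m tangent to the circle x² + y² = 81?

m = −225 or m = 225

Tangency holds when the distance from the centre (0, 0) to the line equals the radius 9:
|24·0 + 7·0 − m| / √625 = 9
|m| = 9·25, so m = 225 or m = −225.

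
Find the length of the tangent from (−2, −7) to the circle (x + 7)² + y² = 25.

The centre is (−7, 0) and r = 5. The square of the distance from P to the centre is 25 + 49 = 74.
The tangent meets the radius at right angles, so tangent² = |PO|² − r² = 74 − 25 = 49.

7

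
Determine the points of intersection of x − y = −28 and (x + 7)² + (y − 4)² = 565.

From the line, y = x + 28. Substituting:
2x² + 62x + 60 = 0  ⟹  x² + 31x + 30 = 0
x = −1 or x = −30, giving (−1, 27) and (−30, −2).

(−30, −2) and (−1, 27)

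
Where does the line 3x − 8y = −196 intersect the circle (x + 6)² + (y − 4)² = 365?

(−20, 17) and (−4, 23)

Express y = (196 + 3x)/8 and substitute into the circle:
73x² + 1752x + 5840 = 0  ⟹  x² + 24x + 80 = 0
x = −4 or x = −20, giving (−4, 23) and (−20, 17).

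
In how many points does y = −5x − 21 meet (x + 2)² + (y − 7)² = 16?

d² = (5·(−2) + 1·7 − (−21))²/26 = 162/13; r² = 16.
Since d² < r², the line cuts the circle twice.

2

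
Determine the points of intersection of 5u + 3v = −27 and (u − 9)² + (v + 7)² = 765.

(−12, 11) and (15, −34)

From the line, v = (−27 − 5u)/3. Substituting:
34u² − 102u − 6120 = 0  ⟹  u² − 3u − 180 = 0
u = 15 or u = −12, giving (15, −34) and (−12, 11).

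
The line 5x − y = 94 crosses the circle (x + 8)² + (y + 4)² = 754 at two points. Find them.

(15, −19) and (19, 1)

Substitute y = 5x − 94:
26x² − 884x + 7410 = 0  ⟹  x² − 34x + 285 = 0
x = 19 or x = 15, giving (19, 1) and (15, −19).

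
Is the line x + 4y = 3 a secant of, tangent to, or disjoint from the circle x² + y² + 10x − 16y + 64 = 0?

disjoint

Substituting the line into the circle gives 17x² + 218x + 841 = 0.
Δ = 47524 − 57188 = −9664.
No real roots: the line does not meet the circle.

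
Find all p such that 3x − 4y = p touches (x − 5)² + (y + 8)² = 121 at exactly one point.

For a tangent, require d(centre, line) = r = 11.
|3·5 − 4·(−8) − p| / √25 = 11
|p − (47)| = 11·5, so p = 102 or p = −8.

p = −8 or p = 102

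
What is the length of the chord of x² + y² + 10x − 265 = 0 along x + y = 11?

Centre (−5, 0), r² = 290. Perpendicular distance d from centre to line = |−16| / √2 = 16/√2.
Chord = 2√(r² − d²) = 2·√(162) = 18√2.

18√2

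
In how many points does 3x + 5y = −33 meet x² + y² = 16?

Centre (0, 0), r² = 16. Distance² from centre to line = (33)²/34 = 1089/34.
Since d² > r², the line lies outside the circle.

0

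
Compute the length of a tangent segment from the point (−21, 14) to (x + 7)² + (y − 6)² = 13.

√247

The centre is (−7, 6) and r = √13. The square of the distance from P to the centre is 196 + 64 = 260.
By the tangent–radius right angle, tangent length = √(|PO|² − r²) = √247.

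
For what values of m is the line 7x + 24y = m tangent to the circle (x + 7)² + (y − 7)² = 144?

m = −181 or m = 419

Tangency holds when the distance from the centre (−7, 7) to the line equals the radius 12:
|7·(−7) + 24·7 − m| / √625 = 12
|m − (119)| = 12·25, so m = 419 or m = −181.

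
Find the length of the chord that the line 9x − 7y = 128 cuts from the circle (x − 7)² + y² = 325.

Express y = (−128 + 9x)/7 and substitute into the circle:
130x² − 2990x + 2860 = 0  ⟹  x² − 23x + 22 = 0
x = 22 or x = 1, giving (22, 10) and (1, −17).
|(22, 10) − (1, −17)| = √((21)² + (27)²) = 3√130.

3√130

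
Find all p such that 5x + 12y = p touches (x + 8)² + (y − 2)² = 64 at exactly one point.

Tangency holds when the distance from the centre (−8, 2) to the line equals the radius 8:
|5·(−8) + 12·2 − p| / √169 = 8
|p − (−16)| = 8·13, so p = 88 or p = −120.

p = −120 or p = 88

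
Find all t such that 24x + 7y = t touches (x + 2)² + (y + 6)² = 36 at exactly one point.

For a tangent, require d(centre, line) = r = 6.
|24·(−2) + 7·(−6) − t| / √625 = 6
|t − (−90)| = 6·25, so t = 60 or t = −240.

t = −240 or t = 60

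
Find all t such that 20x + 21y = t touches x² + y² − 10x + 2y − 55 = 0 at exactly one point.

t = −182 or t = 340

Tangency holds when the distance from the centre (5, −1) to the line equals the radius 9:
|20·5 + 21·(−1) − t| / √841 = 9
|t − (79)| = 9·29, so t = 340 or t = −182.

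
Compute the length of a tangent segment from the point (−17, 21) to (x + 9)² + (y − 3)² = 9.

√379

With centre O = (−9, 3), |OP|² = 388 and r² = 9.
By the tangent–radius right angle, tangent length = √(|PO|² − r²) = √379.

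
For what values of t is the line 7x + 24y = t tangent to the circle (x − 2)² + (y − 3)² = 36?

For a tangent, require d(centre, line) = r = 6.
|7·2 + 24·3 − t| / √625 = 6
|t − (86)| = 6·25, so t = 236 or t = −64.

t = −64 or t = 236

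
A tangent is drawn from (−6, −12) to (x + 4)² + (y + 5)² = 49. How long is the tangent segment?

With centre O = (−4, −5), |OP|² = 53 and r² = 49.
Power of the point: PT² = |PO|² − r² = 4, so PT = 2.

2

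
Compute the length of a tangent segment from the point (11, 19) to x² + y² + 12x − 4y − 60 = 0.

√478

Centre (−6, 2), r² = 100. |PO|² = (17)² + (17)² = 578.
Power of the point: PT² = |PO|² − r² = 478, so PT = √478.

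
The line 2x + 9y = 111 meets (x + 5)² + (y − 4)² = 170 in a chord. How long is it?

2√85

Express y = (111 − 2x)/9 and substitute into the circle:
85x² + 510x − 6120 = 0  ⟹  x² + 6x − 72 = 0
x = 6 or x = −12, giving (6, 11) and (−12, 15).
|(6, 11) − (−12, 15)| = √((18)² + (−4)²) = 2√85.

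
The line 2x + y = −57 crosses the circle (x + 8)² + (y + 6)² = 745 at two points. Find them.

(−32, 7) and (−12, −33)

Express y = −2x − 57 and substitute into the circle:
5x² + 220x + 1920 = 0  ⟹  x² + 44x + 384 = 0
x = −12 or x = −32, giving (−12, −33) and (−32, 7).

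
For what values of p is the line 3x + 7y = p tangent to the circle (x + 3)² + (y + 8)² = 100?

For a tangent, require d(centre, line) = r = 10.
|3·(−3) + 7·(−8) − p| / √58 = 10
|p − (−65)| = 10√58.

p = −65 ± 10√58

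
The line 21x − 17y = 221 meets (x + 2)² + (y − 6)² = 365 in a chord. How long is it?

Centre (−2, 6), r² = 365. Perpendicular distance d from centre to line = |−365| / √730 = 365/√730.
Half the chord is √(r² − d²) = √(365/2), so the full chord is √730.

√730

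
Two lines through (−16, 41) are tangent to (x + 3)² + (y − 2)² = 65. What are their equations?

Write the tangent as mx − y + (41 − m·(−16)) = 0 and set its distance from the centre to √65:
(13m − (−39))² = 65(m² + 1)
4m² + 39m + 56 = 0, so m = −7/4 or m = −8.
With m = −7/4: 7x + 4y = 52. With m = −8: 8x + y = −87.

7x + 4y = 52 and 8x + y = −87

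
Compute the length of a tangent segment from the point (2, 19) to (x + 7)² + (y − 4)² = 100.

With centre O = (−7, 4), |OP|² = 306 and r² = 100.
By the tangent–radius right angle, tangent length = √(|PO|² − r²) = √206.

√206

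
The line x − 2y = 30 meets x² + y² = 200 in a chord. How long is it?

The distance from (0, 0) to the line is 30/√5, and r² = 200.
Half the chord is √(r² − d²) = √(20), so the full chord is 4√5.

4√5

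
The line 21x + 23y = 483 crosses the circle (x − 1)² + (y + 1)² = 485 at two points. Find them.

From the line, y = (483 − 21x)/23. Substituting:
970x² − 22310x = 0  ⟹  x² − 23x = 0
x = 23 or x = 0, giving (23, 0) and (0, 21).

(0, 21) and (23, 0)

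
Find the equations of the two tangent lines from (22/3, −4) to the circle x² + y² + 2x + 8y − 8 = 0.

3x − 4y = 38 and 3x + 4y = 6

Write the tangent as mx − y + (−4 − m·(22/3)) = 0 and set its distance from the centre to 5:
(−25/3m − (0))² = 25(m² + 1)
16m² − 9 = 0, so m = 3/4 or m = −3/4.
With m = 3/4: 3x − 4y = 38. With m = −3/4: 3x + 4y = 6.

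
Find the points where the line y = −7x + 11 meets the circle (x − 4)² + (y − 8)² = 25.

(0, 11) and (1, 4)

Substitute y = −7x + 11:
50x² − 50x = 0  ⟹  x² − x = 0
x = 1 or x = 0, giving (1, 4) and (0, 11).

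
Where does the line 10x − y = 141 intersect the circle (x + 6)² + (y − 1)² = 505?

Express y = 10x − 141 and substitute into the circle:
101x² − 2828x + 19695 = 0  ⟹  x² − 28x + 195 = 0
x = 15 or x = 13, giving (15, 9) and (13, −11).

(13, −11) and (15, 9)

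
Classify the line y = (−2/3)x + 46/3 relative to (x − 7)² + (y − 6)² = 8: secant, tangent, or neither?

Substituting the line into the circle gives 13x² − 238x + 1153 = 0.
Discriminant = (−238)² − 4·13·(1153) = −3312 < 0.
No real roots: the line does not meet the circle.

neither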